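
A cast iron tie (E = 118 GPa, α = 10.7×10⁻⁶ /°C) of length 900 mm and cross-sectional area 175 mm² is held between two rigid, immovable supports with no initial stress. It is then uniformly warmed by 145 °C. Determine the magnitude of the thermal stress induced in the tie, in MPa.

The supports are rigid, so the total axial strain is zero. The restrained thermal strain is ε = αΔT = 10.7×10⁻⁶ × 145 = 1551.5×10⁻⁶.
σ = EαΔT = 118×10³ × 10.7×10⁻⁶ × 145 = 183.1 MPa (compressive; the tie is trying to expand).

σ ≈ 183 MPa (compressive)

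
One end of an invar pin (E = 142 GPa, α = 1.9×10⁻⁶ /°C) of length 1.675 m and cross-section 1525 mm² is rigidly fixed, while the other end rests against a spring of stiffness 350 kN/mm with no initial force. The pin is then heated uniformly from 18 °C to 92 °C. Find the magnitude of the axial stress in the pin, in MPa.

σ ≈ 14.6 MPa (compressive)

The unrestrained thermal change is αΔT L = 1.9×10⁻⁶ × 74 × 1675 = 0.2355 mm.
Let P be the compressive force at the spring. The pin shortens elastically by PL/(AE) and the spring compresses by P/k; together these equal δ_free.
P [ L/(AE) + 1/k ] = δ_free → P [ 1675/(1525×142×10³) + 1/(350×10³) ] = 0.2355.
P = 0.2355 / 1.059×10⁻⁵ = 22230 N.
σ = P/A = 22230/1525 = 14.58 MPa.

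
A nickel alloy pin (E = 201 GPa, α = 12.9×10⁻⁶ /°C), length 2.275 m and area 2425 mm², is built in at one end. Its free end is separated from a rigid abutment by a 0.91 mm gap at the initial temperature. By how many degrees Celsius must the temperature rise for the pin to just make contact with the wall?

Contact occurs when the free expansion equals the gap: αΔT L = 0.91 mm.
So ΔT = g/(αL) = 0.91/(12.9×10⁻⁶ × 2275) = 31.01 °C.

ΔT ≈ 31 °C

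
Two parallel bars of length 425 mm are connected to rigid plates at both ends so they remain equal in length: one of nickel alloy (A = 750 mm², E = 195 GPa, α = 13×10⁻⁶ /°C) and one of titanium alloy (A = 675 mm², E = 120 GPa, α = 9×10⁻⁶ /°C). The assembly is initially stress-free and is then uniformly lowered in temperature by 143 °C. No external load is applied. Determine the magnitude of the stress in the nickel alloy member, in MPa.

Both members must finish at the same length. With the larger α, the nickel alloy tends to over-contract; the plates restrain it, putting the nickel alloy in tension and the titanium alloy in compression. With no external load the two internal forces are equal and opposite, magnitude P.
Compatibility of the two members (thermal + elastic change equal): (α₁ − α₂)ΔT = P·[1/(A₁E₁) + 1/(A₂E₂)].
|α₁ − α₂|·ΔT = 4×10⁻⁶ × 143 = 0.000572.
1/(A₁E₁) + 1/(A₂E₂) = 1/(750×195×10³) + 1/(675×120×10³) = 1.918×10⁻⁸ N⁻¹.
P = 0.000572 / 1.918×10⁻⁸ = 29820 N = 29.82 kN.
σ_{nickel alloy} = P/A₁ = 29820/750 = 39.76 MPa, tensile.

σ ≈ 39.8 MPa (tensile)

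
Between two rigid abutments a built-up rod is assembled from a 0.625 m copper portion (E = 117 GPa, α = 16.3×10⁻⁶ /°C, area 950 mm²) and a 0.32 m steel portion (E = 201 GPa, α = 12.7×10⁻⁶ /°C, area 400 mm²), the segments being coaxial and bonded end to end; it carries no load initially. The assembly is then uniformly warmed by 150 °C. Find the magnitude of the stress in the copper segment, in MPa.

If the supports were absent, the total length change would be Σ αᵢΔT Lᵢ = 16.3×10⁻⁶×150×625 + 12.7×10⁻⁶×150×320 = 2.138 mm.
Since the ends are fixed, an axial force P builds up, equal in every segment, with P · Σ Lᵢ/(AᵢEᵢ) = δ_free.
Σ Lᵢ/(AᵢEᵢ) = 625/(950×117×10³) + 320/(400×201×10³) = 9.603×10⁻⁶ mm/N.
P = 2.138 / 9.603×10⁻⁶ = 222600 N = 222.6 kN, compressive.
σ_{copper} = P / A = 222600 / 950 = 234.3 MPa.

σ ≈ 234 MPa (compressive)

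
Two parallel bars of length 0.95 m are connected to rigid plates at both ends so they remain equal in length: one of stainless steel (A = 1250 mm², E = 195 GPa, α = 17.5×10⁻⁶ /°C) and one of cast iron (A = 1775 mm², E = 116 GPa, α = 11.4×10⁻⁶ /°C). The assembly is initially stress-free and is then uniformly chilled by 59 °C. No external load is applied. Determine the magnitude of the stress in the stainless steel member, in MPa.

σ ≈ 32.1 MPa (tensile)

Equilibrium of a rigid end plate with no external load gives equal and opposite internal forces ±P in the two members. Since α_{stainless steel} > α_{cast iron}, cooling drives the stainless steel into tension and the cast iron into compression.
Compatibility of the two members (thermal + elastic change equal): (α₁ − α₂)ΔT = P·[1/(A₁E₁) + 1/(A₂E₂)].
|α₁ − α₂|·ΔT = 6.1×10⁻⁶ × 59 = 0.0003599.
1/(A₁E₁) + 1/(A₂E₂) = 1/(1250×195×10³) + 1/(1775×116×10³) = 8.959×10⁻⁹ N⁻¹.
P = 0.0003599 / 8.959×10⁻⁹ = 40170 N = 40.17 kN.
σ_{stainless steel} = P/A₁ = 40170/1250 = 32.14 MPa, tensile.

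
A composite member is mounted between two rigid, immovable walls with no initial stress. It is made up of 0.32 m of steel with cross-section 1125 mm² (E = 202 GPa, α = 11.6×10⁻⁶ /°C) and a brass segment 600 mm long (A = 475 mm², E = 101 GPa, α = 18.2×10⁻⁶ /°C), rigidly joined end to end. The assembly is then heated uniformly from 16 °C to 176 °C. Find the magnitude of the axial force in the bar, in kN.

P ≈ 168 kN (compressive)

Free thermal expansion of the whole bar: Σ αᵢΔT Lᵢ = 11.6×10⁻⁶×160×320 + 18.2×10⁻⁶×160×600 = 2.341 mm.
Since the ends are fixed, an axial force P builds up, equal in every segment, with P · Σ Lᵢ/(AᵢEᵢ) = δ_free.
The series flexibility is Σ Lᵢ/(AᵢEᵢ) = 320/(1125×202×10³) + 600/(475×101×10³) = 1.391×10⁻⁵ mm/N.
P = 2.341 / 1.391×10⁻⁵ = 168200 N = 168.2 kN, compressive.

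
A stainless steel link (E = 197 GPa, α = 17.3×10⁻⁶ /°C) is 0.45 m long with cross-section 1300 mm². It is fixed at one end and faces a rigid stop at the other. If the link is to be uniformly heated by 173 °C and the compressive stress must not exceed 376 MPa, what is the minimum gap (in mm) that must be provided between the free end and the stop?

Free expansion if unrestrained: δ_free = αΔT L = 17.3×10⁻⁶ × 173 × 450 = 1.347 mm.
A stress of 376 MPa corresponds to the wall pushing the link back by σL/E = 376×450/(197×10³) = 0.8589 mm.
So the gap has to take up the difference, g_min = δ_free − σL/E = 1.347 − 0.8589 = 0.4879 mm.

g ≈ 0.488 mm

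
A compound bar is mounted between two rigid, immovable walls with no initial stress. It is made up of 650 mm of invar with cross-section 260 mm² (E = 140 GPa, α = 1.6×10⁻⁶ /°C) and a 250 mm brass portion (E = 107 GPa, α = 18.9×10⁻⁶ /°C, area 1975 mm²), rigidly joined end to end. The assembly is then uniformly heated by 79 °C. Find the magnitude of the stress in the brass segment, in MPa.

Free thermal expansion of the whole bar: Σ αᵢΔT Lᵢ = 1.6×10⁻⁶×79×650 + 18.9×10⁻⁶×79×250 = 0.4554 mm.
The rigid supports impose zero overall length change; the single axial force P common to all segments must satisfy P Σ Lᵢ/(AᵢEᵢ) = δ_free.
Σ Lᵢ/(AᵢEᵢ) = 650/(260×140×10³) + 250/(1975×107×10³) = 1.904×10⁻⁵ mm/N.
P = 0.4554 / 1.904×10⁻⁵ = 23920 N = 23.92 kN, compressive.
σ_{brass} = P / A = 23920 / 1975 = 12.11 MPa.

σ ≈ 12.1 MPa (compressive)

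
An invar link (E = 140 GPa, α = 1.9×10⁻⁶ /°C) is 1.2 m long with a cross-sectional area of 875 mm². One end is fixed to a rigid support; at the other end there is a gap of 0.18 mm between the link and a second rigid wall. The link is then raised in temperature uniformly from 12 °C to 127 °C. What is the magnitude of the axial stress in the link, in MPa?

σ ≈ 9.59 MPa (compressive)

Free thermal elongation = αΔT L = 1.9×10⁻⁶ × 115 × 1200 = 0.2622 mm.
After closing the 0.18 mm clearance, 0.2622 − 0.18 = 0.0822 mm of expansion remains to be suppressed by the wall.
That suppressed elongation corresponds to σ = E·Δ/L = 140×10³ × 0.0822/1200 = 9.59 MPa.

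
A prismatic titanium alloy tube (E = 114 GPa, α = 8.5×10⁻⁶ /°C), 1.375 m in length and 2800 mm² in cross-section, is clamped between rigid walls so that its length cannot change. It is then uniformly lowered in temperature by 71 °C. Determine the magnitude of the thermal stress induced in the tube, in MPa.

The supports are rigid, so the total axial strain is zero. The restrained thermal strain is ε = αΔT = 8.5×10⁻⁶ × 71 = 603.5×10⁻⁶.
Hence σ = E·αΔT = 114×10³ × 603.5×10⁻⁶ = 68.8 MPa, tensile.

σ ≈ 68.8 MPa (tensile)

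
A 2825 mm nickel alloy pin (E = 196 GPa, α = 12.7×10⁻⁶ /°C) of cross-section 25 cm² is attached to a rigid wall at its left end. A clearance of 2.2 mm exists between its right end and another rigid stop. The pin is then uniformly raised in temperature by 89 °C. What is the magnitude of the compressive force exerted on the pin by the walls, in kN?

P ≈ 172 kN

Free thermal elongation = αΔT L = 12.7×10⁻⁶ × 89 × 2825 = 3.193 mm.
After closing the 2.2 mm clearance, 3.193 − 2.2 = 0.9931 mm of expansion remains to be suppressed by the wall.
That suppressed elongation corresponds to σ = E·Δ/L = 196×10³ × 0.9931/2825 = 68.9 MPa.
Force on the wall = σA = 68.9 × 2500 mm² = 172.3 kN.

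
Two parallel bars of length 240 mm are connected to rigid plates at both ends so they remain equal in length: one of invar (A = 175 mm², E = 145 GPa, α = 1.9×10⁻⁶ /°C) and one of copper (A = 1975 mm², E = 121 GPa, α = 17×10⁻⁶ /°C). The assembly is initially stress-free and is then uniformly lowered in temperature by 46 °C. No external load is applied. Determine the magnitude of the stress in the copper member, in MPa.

Both members must finish at the same length. With the larger α, the copper tends to over-contract; the plates restrain it, putting the copper in tension and the invar in compression. With no external load the two internal forces are equal and opposite, magnitude P.
Compatibility of the two members (thermal + elastic change equal): (α₁ − α₂)ΔT = P·[1/(A₁E₁) + 1/(A₂E₂)].
|α₁ − α₂|·ΔT = 15.1×10⁻⁶ × 46 = 0.0006946.
1/(A₁E₁) + 1/(A₂E₂) = 1/(175×145×10³) + 1/(1975×121×10³) = 4.359×10⁻⁸ N⁻¹.
P = 0.0006946 / 4.359×10⁻⁸ = 15930 N = 15.93 kN.
σ_{copper} = P/A₂ = 15930/1975 = 8.068 MPa, tensile.

σ ≈ 8.07 MPa (tensile)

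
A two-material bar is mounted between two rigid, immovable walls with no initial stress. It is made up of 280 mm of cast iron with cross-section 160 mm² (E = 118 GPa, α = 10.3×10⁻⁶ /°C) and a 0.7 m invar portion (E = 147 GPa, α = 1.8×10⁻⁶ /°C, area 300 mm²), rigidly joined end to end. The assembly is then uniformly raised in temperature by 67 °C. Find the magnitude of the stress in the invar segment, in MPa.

If the supports were absent, the total length change would be Σ αᵢΔT Lᵢ = 10.3×10⁻⁶×67×280 + 1.8×10⁻⁶×67×700 = 0.2776 mm.
The walls prevent any net length change, so an axial force P (same in every segment) develops. Compatibility: P · Σ Lᵢ/(AᵢEᵢ) = δ_free.
The series flexibility is Σ Lᵢ/(AᵢEᵢ) = 280/(160×118×10³) + 700/(300×147×10³) = 3.07×10⁻⁵ mm/N.
P = 0.2776 / 3.07×10⁻⁵ = 9043 N = 9.043 kN, compressive.
σ_{invar} = P / A = 9043 / 300 = 30.14 MPa.

σ ≈ 30.1 MPa (compressive)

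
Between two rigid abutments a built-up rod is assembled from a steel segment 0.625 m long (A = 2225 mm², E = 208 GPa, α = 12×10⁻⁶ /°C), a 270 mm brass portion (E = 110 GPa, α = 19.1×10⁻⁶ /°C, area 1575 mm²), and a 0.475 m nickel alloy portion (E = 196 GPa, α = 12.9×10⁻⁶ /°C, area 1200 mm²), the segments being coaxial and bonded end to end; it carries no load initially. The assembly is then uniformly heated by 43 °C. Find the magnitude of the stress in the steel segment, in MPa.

σ ≈ 73.7 MPa (compressive)

With the walls removed the bar would change length by δ_free = Σ αᵢΔT Lᵢ = 12×10⁻⁶×43×625 + 19.1×10⁻⁶×43×270 + 12.9×10⁻⁶×43×475 = 0.8077 mm.
The rigid supports impose zero overall length change; the single axial force P common to all segments must satisfy P Σ Lᵢ/(AᵢEᵢ) = δ_free.
Σ Lᵢ/(AᵢEᵢ) = 625/(2225×208×10³) + 270/(1575×110×10³) + 475/(1200×196×10³) = 4.928×10⁻⁶ mm/N.
Hence P = δ_free / Σ(L/AE) = 0.8077/4.928×10⁻⁶ = 163.9 kN (compressive).
σ_{steel} = P / A = 163900 / 2225 = 73.66 MPa.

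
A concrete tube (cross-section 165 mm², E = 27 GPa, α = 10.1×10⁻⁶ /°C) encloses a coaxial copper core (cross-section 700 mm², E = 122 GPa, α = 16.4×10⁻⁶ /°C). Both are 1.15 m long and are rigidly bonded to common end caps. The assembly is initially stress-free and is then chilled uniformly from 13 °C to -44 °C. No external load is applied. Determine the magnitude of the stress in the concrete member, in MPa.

σ ≈ 9.21 MPa (compressive)

Equilibrium of a rigid end plate with no external load gives equal and opposite internal forces ±P in the two members. Since α_{copper} > α_{concrete}, cooling drives the copper into tension and the concrete into compression.
Setting the final lengths equal and cancelling L: (α₁ − α₂)ΔT = P/(A₁E₁) + P/(A₂E₂).
|α₁ − α₂|·ΔT = 6.3×10⁻⁶ × 57 = 0.0003591.
1/(A₁E₁) + 1/(A₂E₂) = 1/(165×27×10³) + 1/(700×122×10³) = 2.362×10⁻⁷ N⁻¹.
So P = 0.0003591 / 2.362×10⁻⁷ = 1.52 kN.
σ_{concrete} = P/A₁ = 1520/165 = 9.215 MPa, compressive.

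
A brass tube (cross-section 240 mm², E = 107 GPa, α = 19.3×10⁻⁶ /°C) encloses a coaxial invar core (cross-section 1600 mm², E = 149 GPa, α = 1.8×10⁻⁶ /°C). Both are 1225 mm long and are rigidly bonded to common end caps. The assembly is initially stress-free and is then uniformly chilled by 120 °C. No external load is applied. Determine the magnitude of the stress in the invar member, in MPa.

σ ≈ 30.4 MPa (compressive)

Equilibrium of a rigid end plate with no external load gives equal and opposite internal forces ±P in the two members. Since α_{brass} > α_{invar}, cooling drives the brass into tension and the invar into compression.
Equating the net (thermal + elastic) strains gives |α₁ − α₂|·ΔT = P·[1/(A₁E₁) + 1/(A₂E₂)].
|α₁ − α₂|·ΔT = 17.5×10⁻⁶ × 120 = 0.0021.
1/(A₁E₁) + 1/(A₂E₂) = 1/(240×107×10³) + 1/(1600×149×10³) = 4.314×10⁻⁸ N⁻¹.
P = 0.0021 / 4.314×10⁻⁸ = 48680 N = 48.68 kN.
σ_{invar} = P/A₂ = 48680/1600 = 30.43 MPa, compressive.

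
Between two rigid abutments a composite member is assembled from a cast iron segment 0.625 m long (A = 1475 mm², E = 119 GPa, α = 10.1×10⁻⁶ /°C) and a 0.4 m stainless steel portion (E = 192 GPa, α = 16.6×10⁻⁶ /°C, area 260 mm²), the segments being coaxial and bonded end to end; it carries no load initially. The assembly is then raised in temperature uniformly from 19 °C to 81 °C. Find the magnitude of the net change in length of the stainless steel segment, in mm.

|ΔL| ≈ 0.144 mm

If the supports were absent, the total length change would be Σ αᵢΔT Lᵢ = 10.1×10⁻⁶×62×625 + 16.6×10⁻⁶×62×400 = 0.8031 mm.
Since the ends are fixed, an axial force P builds up, equal in every segment, with P · Σ Lᵢ/(AᵢEᵢ) = δ_free.
Σ Lᵢ/(AᵢEᵢ) = 625/(1475×119×10³) + 400/(260×192×10³) = 1.157×10⁻⁵ mm/N.
So P = 0.8031 / 1.157×10⁻⁵ = 69.39 kN, compressive.
For the stainless steel segment, free thermal change = 16.6×10⁻⁶×62×400 = 0.4117 mm and elastic change from P = 69390×400/(260×192×10³) = 0.556 mm; these oppose, so the net change is 0.144 mm (segment shortens).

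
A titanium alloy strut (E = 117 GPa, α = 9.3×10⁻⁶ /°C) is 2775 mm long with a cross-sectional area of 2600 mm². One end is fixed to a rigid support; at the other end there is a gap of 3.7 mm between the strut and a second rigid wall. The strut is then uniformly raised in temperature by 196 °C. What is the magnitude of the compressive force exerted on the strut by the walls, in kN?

P ≈ 149 kN

Unrestrained expansion: δ_free = αΔT L = 9.3×10⁻⁶ × 196 × 2775 = 5.058 mm.
After closing the 3.7 mm clearance, 5.058 − 3.7 = 1.358 mm of expansion remains to be suppressed by the wall.
Compatibility: PL/(AE) = 1.358 mm, so σ = P/A = E × (1.358/2775) = 57.27 MPa.
P = σA = 57.27 × 2600 = 148.9 kN.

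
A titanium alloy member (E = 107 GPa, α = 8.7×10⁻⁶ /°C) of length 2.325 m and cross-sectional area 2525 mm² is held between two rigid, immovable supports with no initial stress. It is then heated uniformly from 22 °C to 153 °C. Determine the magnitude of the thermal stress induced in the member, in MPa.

Because both ends are immovable the net strain is zero, and the suppressed thermal strain is αΔT = 8.7×10⁻⁶ × 131 = 1139.7×10⁻⁶.
The stress required to suppress this strain is σ = Eε = 107×10³ × 1139.7×10⁻⁶ = 121.9 MPa, compressive since the member is trying to expand.

σ ≈ 122 MPa (compressive)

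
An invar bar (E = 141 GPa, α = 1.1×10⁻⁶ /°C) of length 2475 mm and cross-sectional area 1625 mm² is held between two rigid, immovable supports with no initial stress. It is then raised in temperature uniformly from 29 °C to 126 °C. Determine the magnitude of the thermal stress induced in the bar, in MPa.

σ ≈ 15 MPa (compressive)

With length fixed, the mechanical strain must cancel the thermal strain αΔT = 1.1×10⁻⁶ × 97 = 106.7×10⁻⁶.
Hence σ = E·αΔT = 141×10³ × 106.7×10⁻⁶ = 15.04 MPa, compressive.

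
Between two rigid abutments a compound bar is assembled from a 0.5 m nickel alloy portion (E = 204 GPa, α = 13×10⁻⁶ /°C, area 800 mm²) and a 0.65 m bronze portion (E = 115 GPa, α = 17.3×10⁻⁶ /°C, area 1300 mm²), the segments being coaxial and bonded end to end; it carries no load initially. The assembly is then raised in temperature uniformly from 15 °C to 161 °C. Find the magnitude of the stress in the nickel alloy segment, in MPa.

σ ≈ 437 MPa (compressive)

With the walls removed the bar would change length by δ_free = Σ αᵢΔT Lᵢ = 13×10⁻⁶×146×500 + 17.3×10⁻⁶×146×650 = 2.591 mm.
The rigid supports impose zero overall length change; the single axial force P common to all segments must satisfy P Σ Lᵢ/(AᵢEᵢ) = δ_free.
Σ Lᵢ/(AᵢEᵢ) = 500/(800×204×10³) + 650/(1300×115×10³) = 7.412×10⁻⁶ mm/N.
So P = 2.591 / 7.412×10⁻⁶ = 349.6 kN, compressive.
σ_{nickel alloy} = P / A = 349600 / 800 = 436.9 MPa.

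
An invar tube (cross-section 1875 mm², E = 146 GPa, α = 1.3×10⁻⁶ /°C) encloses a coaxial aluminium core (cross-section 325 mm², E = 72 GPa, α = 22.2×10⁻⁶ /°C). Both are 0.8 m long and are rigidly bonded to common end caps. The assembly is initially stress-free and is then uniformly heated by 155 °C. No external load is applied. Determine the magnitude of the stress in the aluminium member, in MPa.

σ ≈ 215 MPa (compressive)

Equilibrium of a rigid end plate with no external load gives equal and opposite internal forces ±P in the two members. Since α_{aluminium} > α_{invar}, heating drives the aluminium into compression and the invar into tension.
Setting the final lengths equal and cancelling L: (α₁ − α₂)ΔT = P/(A₁E₁) + P/(A₂E₂).
|α₁ − α₂|·ΔT = 20.9×10⁻⁶ × 155 = 0.003239.
1/(A₁E₁) + 1/(A₂E₂) = 1/(1875×146×10³) + 1/(325×72×10³) = 4.639×10⁻⁸ N⁻¹.
P = 0.003239 / 4.639×10⁻⁸ = 69830 N = 69.83 kN.
σ_{aluminium} = P/A₂ = 69830/325 = 214.9 MPa, compressive.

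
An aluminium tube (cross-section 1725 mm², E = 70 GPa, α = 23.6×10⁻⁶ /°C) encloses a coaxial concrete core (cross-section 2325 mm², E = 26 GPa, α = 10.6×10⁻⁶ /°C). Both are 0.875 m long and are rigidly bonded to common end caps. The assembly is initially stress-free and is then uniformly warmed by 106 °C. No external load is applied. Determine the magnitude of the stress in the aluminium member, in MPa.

σ ≈ 32.2 MPa (compressive)

Equilibrium of a rigid end plate with no external load gives equal and opposite internal forces ±P in the two members. Since α_{aluminium} > α_{concrete}, heating drives the aluminium into compression and the concrete into tension.
Compatibility of the two members (thermal + elastic change equal): (α₁ − α₂)ΔT = P·[1/(A₁E₁) + 1/(A₂E₂)].
|α₁ − α₂|·ΔT = 13×10⁻⁶ × 106 = 0.001378.
1/(A₁E₁) + 1/(A₂E₂) = 1/(1725×70×10³) + 1/(2325×26×10³) = 2.482×10⁻⁸ N⁻¹.
So P = 0.001378 / 2.482×10⁻⁸ = 55.51 kN.
σ_{aluminium} = P/A₁ = 55510/1725 = 32.18 MPa, compressive.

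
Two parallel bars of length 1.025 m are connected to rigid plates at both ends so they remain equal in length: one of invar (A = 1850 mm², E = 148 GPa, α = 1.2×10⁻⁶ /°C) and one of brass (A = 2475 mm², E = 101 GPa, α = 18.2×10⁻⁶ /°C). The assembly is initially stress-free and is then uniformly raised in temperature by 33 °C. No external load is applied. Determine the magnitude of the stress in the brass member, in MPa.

σ ≈ 29.6 MPa (compressive)

Both members must finish at the same length. With the larger α, the brass tends to over-expand; the plates restrain it, putting the brass in compression and the invar in tension. With no external load the two internal forces are equal and opposite, magnitude P.
Equating the net (thermal + elastic) strains gives |α₁ − α₂|·ΔT = P·[1/(A₁E₁) + 1/(A₂E₂)].
|α₁ − α₂|·ΔT = 17×10⁻⁶ × 33 = 0.000561.
1/(A₁E₁) + 1/(A₂E₂) = 1/(1850×148×10³) + 1/(2475×101×10³) = 7.653×10⁻⁹ N⁻¹.
So P = 0.000561 / 7.653×10⁻⁹ = 73.31 kN.
σ_{brass} = P/A₂ = 73310/2475 = 29.62 MPa, compressive.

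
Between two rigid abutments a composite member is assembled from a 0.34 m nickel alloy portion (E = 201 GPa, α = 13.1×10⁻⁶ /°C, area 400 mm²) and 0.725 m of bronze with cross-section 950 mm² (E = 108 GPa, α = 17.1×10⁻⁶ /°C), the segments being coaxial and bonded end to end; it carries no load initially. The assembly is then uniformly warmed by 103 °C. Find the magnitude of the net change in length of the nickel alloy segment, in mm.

|ΔL| ≈ 0.191 mm

Free thermal expansion of the whole bar: Σ αᵢΔT Lᵢ = 13.1×10⁻⁶×103×340 + 17.1×10⁻⁶×103×725 = 1.736 mm.
The walls prevent any net length change, so an axial force P (same in every segment) develops. Compatibility: P · Σ Lᵢ/(AᵢEᵢ) = δ_free.
Σ Lᵢ/(AᵢEᵢ) = 340/(400×201×10³) + 725/(950×108×10³) = 1.13×10⁻⁵ mm/N.
Hence P = δ_free / Σ(L/AE) = 1.736/1.13×10⁻⁵ = 153.7 kN (compressive).
For the nickel alloy segment, free thermal change = 13.1×10⁻⁶×103×340 = 0.4588 mm and elastic change from P = 153700×340/(400×201×10³) = 0.6498 mm; these oppose, so the net change is 0.191 mm (segment shortens).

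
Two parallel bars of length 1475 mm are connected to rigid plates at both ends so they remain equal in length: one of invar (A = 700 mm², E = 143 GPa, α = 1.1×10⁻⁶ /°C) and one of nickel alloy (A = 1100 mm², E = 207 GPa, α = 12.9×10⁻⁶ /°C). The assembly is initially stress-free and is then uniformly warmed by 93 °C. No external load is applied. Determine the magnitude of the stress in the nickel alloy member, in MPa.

σ ≈ 69.4 MPa (compressive)

Equilibrium of a rigid end plate with no external load gives equal and opposite internal forces ±P in the two members. Since α_{nickel alloy} > α_{invar}, heating drives the nickel alloy into compression and the invar into tension.
Equating the net (thermal + elastic) strains gives |α₁ − α₂|·ΔT = P·[1/(A₁E₁) + 1/(A₂E₂)].
|α₁ − α₂|·ΔT = 11.8×10⁻⁶ × 93 = 0.001097.
1/(A₁E₁) + 1/(A₂E₂) = 1/(700×143×10³) + 1/(1100×207×10³) = 1.438×10⁻⁸ N⁻¹.
So P = 0.001097 / 1.438×10⁻⁸ = 76.31 kN.
σ_{nickel alloy} = P/A₂ = 76310/1100 = 69.37 MPa, compressive.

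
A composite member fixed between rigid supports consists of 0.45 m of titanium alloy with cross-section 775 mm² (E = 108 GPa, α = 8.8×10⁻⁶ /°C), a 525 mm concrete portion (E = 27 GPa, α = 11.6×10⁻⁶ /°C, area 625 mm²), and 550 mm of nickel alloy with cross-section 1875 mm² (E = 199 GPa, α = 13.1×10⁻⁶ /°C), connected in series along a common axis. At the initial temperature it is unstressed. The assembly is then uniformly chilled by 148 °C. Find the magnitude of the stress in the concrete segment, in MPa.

With the walls removed the bar would change length by δ_free = Σ αᵢΔT Lᵢ = 8.8×10⁻⁶×148×450 + 11.6×10⁻⁶×148×525 + 13.1×10⁻⁶×148×550 = 2.554 mm.
The rigid supports impose zero overall length change; the single axial force P common to all segments must satisfy P Σ Lᵢ/(AᵢEᵢ) = δ_free.
The series flexibility is Σ Lᵢ/(AᵢEᵢ) = 450/(775×108×10³) + 525/(625×27×10³) + 550/(1875×199×10³) = 3.796×10⁻⁵ mm/N.
Hence P = δ_free / Σ(L/AE) = 2.554/3.796×10⁻⁵ = 67.27 kN (tensile).
σ_{concrete} = P / A = 67270 / 625 = 107.6 MPa.

σ ≈ 108 MPa (tensile)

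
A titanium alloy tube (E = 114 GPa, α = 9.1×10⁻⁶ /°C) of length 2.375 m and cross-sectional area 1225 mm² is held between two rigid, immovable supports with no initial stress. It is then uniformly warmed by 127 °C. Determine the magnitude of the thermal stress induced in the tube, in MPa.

σ ≈ 132 MPa (compressive)

The supports are rigid, so the total axial strain is zero. The restrained thermal strain is ε = αΔT = 9.1×10⁻⁶ × 127 = 1155.7×10⁻⁶.
σ = EαΔT = 114×10³ × 9.1×10⁻⁶ × 127 = 131.7 MPa (compressive; the tube is trying to expand).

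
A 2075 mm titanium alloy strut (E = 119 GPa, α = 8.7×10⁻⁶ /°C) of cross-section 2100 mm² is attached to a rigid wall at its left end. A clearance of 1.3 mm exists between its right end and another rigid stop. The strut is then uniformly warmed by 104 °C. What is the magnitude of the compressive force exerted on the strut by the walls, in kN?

Free thermal elongation = αΔT L = 8.7×10⁻⁶ × 104 × 2075 = 1.877 mm.
The gap closes (δ_free > 1.3 mm) and the wall then resists a further 1.877 − 1.3 = 0.5775 mm of expansion.
So σ = E(δ_free − g)/L = 119×10³ × 0.5775/2075 = 33.12 MPa.
P = σA = 33.12 × 2100 = 69.55 kN.

P ≈ 69.5 kN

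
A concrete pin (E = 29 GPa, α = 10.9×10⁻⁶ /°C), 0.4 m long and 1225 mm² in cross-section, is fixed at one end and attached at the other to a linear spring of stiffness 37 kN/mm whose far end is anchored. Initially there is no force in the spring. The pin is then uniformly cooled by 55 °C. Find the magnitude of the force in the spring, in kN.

P ≈ 6.26 kN

The unrestrained thermal change is αΔT L = 10.9×10⁻⁶ × 55 × 400 = 0.2398 mm.
Let P be the tensile force in the spring. The pin extends elastically by PL/(AE) and the spring stretches by P/k; together these equal δ_free.
So P = δ_free / [L/(AE) + 1/k] = 0.2398 / [ 400/(1225×29×10³) + 1/(37×10³) ].
P = 0.2398 / 3.829×10⁻⁵ = 6263 N.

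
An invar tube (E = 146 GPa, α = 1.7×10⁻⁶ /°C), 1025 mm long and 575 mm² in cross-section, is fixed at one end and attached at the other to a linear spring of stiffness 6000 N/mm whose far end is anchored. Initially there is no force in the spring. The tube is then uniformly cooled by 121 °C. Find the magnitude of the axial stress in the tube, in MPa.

σ ≈ 2.05 MPa (tensile)

Free thermal contraction: δ_free = αΔT L = 1.7×10⁻⁶ × 121 × 1025 = 0.2108 mm.
With a force P in the spring, the elastic change of the tube is PL/(AE) and that of the spring is P/k; compatibility requires their sum to equal δ_free.
P [ L/(AE) + 1/k ] = δ_free → P [ 1025/(575×146×10³) + 1/(6000) ] = 0.2108.
P = 0.2108 / 0.0001789 = 1179 N.
σ = P/A = 1179/575 = 2.05 MPa.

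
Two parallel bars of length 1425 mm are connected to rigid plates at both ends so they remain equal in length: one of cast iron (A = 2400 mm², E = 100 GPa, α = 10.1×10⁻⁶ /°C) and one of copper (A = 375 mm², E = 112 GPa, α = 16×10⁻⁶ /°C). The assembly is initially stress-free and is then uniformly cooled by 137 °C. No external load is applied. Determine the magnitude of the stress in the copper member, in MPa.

σ ≈ 77 MPa (tensile)

The copper has the larger α, so on cooling it would change length more than the cast iron if both were free. The rigid plates force a common final length, so the copper is put into tension and the cast iron into compression, with equal and opposite forces P (no external load).
Equating the net (thermal + elastic) strains gives |α₁ − α₂|·ΔT = P·[1/(A₁E₁) + 1/(A₂E₂)].
|α₁ − α₂|·ΔT = 5.9×10⁻⁶ × 137 = 0.0008083.
1/(A₁E₁) + 1/(A₂E₂) = 1/(2400×100×10³) + 1/(375×112×10³) = 2.798×10⁻⁸ N⁻¹.
P = 0.0008083 / 2.798×10⁻⁸ = 28890 N = 28.89 kN.
σ_{copper} = P/A₂ = 28890/375 = 77.05 MPa, tensile.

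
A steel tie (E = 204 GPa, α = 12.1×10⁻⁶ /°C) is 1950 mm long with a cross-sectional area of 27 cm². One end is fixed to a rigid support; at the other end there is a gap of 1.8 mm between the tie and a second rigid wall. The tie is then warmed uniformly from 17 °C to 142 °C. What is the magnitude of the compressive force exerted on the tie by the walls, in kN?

P ≈ 325 kN

Unrestrained expansion: δ_free = αΔT L = 12.1×10⁻⁶ × 125 × 1950 = 2.949 mm.
After closing the 1.8 mm clearance, 2.949 − 1.8 = 1.149 mm of expansion remains to be suppressed by the wall.
Compatibility: PL/(AE) = 1.149 mm, so σ = P/A = E × (1.149/1950) = 120.2 MPa.
Force on the wall = σA = 120.2 × 2700 mm² = 324.7 kN.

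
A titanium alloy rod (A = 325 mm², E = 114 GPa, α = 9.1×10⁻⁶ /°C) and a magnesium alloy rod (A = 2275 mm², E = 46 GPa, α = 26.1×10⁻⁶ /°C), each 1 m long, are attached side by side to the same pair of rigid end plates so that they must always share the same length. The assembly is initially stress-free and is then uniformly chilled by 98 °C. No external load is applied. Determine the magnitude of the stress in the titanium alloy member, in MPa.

σ ≈ 140 MPa (compressive)

Both members must finish at the same length. With the larger α, the magnesium alloy tends to over-contract; the plates restrain it, putting the magnesium alloy in tension and the titanium alloy in compression. With no external load the two internal forces are equal and opposite, magnitude P.
Compatibility of the two members (thermal + elastic change equal): (α₁ − α₂)ΔT = P·[1/(A₁E₁) + 1/(A₂E₂)].
|α₁ − α₂|·ΔT = 17×10⁻⁶ × 98 = 0.001666.
1/(A₁E₁) + 1/(A₂E₂) = 1/(325×114×10³) + 1/(2275×46×10³) = 3.655×10⁻⁸ N⁻¹.
So P = 0.001666 / 3.655×10⁻⁸ = 45.59 kN.
σ_{titanium alloy} = P/A₁ = 45590/325 = 140.3 MPa, compressive.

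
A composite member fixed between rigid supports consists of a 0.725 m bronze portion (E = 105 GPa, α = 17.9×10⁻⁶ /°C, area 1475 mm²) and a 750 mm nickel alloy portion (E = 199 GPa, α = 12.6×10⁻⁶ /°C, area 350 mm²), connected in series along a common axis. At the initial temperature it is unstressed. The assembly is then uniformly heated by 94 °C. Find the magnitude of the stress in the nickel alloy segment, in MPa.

σ ≈ 390 MPa (compressive)

If the supports were absent, the total length change would be Σ αᵢΔT Lᵢ = 17.9×10⁻⁶×94×725 + 12.6×10⁻⁶×94×750 = 2.108 mm.
The walls prevent any net length change, so an axial force P (same in every segment) develops. Compatibility: P · Σ Lᵢ/(AᵢEᵢ) = δ_free.
Σ Lᵢ/(AᵢEᵢ) = 725/(1475×105×10³) + 750/(350×199×10³) = 1.545×10⁻⁵ mm/N.
So P = 2.108 / 1.545×10⁻⁵ = 136.5 kN, compressive.
σ_{nickel alloy} = P / A = 136500 / 350 = 389.9 MPa.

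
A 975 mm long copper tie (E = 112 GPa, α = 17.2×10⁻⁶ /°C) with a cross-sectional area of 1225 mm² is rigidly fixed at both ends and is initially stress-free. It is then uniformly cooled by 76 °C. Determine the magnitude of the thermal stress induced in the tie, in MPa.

The supports are rigid, so the total axial strain is zero. The restrained thermal strain is ε = αΔT = 17.2×10⁻⁶ × 76 = 1307.2×10⁻⁶.
Hence σ = E·αΔT = 112×10³ × 1307.2×10⁻⁶ = 146.4 MPa, tensile.

σ ≈ 146 MPa (tensile)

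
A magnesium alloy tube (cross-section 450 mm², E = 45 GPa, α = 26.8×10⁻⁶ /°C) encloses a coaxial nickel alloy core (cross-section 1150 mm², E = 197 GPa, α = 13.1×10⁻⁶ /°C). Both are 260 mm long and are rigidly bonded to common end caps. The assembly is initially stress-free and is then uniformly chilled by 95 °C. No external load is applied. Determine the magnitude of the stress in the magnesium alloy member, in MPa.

Both members must finish at the same length. With the larger α, the magnesium alloy tends to over-contract; the plates restrain it, putting the magnesium alloy in tension and the nickel alloy in compression. With no external load the two internal forces are equal and opposite, magnitude P.
Setting the final lengths equal and cancelling L: (α₁ − α₂)ΔT = P/(A₁E₁) + P/(A₂E₂).
|α₁ − α₂|·ΔT = 13.7×10⁻⁶ × 95 = 0.001302.
1/(A₁E₁) + 1/(A₂E₂) = 1/(450×45×10³) + 1/(1150×197×10³) = 5.38×10⁻⁸ N⁻¹.
So P = 0.001302 / 5.38×10⁻⁸ = 24.19 kN.
σ_{magnesium alloy} = P/A₁ = 24190/450 = 53.76 MPa, tensile.

σ ≈ 53.8 MPa (tensile)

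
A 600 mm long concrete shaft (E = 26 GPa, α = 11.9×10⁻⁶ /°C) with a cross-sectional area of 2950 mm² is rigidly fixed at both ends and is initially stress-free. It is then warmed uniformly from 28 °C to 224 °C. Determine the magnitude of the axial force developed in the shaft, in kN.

P ≈ 179 kN (compressive)

Full restraint means ε = 0, so the stress is σ = EαΔT = 26×10³ × 11.9×10⁻⁶ × 196 = 60.64 MPa.
P = AEαΔT = 2950 × 26×10³ × 11.9×10⁻⁶ × 196 = 178.9 kN (compressive).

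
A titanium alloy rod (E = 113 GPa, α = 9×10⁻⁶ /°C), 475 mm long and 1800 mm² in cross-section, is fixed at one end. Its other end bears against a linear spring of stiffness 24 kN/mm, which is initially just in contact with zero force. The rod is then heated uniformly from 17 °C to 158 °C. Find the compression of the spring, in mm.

δ ≈ 0.571 mm

Free thermal expansion: δ_free = αΔT L = 9×10⁻⁶ × 141 × 475 = 0.6028 mm.
Let P be the compressive force at the spring. The rod shortens elastically by PL/(AE) and the spring compresses by P/k; together these equal δ_free.
P [ L/(AE) + 1/k ] = δ_free → P [ 475/(1800×113×10³) + 1/(24×10³) ] = 0.6028.
P = 0.6028 / 4.4×10⁻⁵ = 13700 N.
Spring compression = P/k = 13700/(24×10³) = 0.5708 mm.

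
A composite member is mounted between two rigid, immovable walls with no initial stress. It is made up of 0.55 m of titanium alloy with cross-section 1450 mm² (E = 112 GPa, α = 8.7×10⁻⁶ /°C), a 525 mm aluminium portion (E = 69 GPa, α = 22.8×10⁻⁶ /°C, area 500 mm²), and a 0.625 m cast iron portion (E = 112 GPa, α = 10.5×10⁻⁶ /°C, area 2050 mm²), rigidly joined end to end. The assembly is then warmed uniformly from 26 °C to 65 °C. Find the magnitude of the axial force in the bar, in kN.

Free thermal expansion of the whole bar: Σ αᵢΔT Lᵢ = 8.7×10⁻⁶×39×550 + 22.8×10⁻⁶×39×525 + 10.5×10⁻⁶×39×625 = 0.9094 mm.
The rigid supports impose zero overall length change; the single axial force P common to all segments must satisfy P Σ Lᵢ/(AᵢEᵢ) = δ_free.
Σ Lᵢ/(AᵢEᵢ) = 550/(1450×112×10³) + 525/(500×69×10³) + 625/(2050×112×10³) = 2.133×10⁻⁵ mm/N.
P = 0.9094 / 2.133×10⁻⁵ = 42640 N = 42.64 kN, compressive.

P ≈ 42.6 kN (compressive)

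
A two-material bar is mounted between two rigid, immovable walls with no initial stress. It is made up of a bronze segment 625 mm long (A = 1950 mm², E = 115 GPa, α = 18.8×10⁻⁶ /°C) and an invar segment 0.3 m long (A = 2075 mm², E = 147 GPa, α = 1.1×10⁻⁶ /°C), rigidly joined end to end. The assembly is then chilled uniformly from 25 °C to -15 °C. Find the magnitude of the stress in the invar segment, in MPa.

σ ≈ 61.8 MPa (tensile)

With the walls removed the bar would change length by δ_free = Σ αᵢΔT Lᵢ = 18.8×10⁻⁶×40×625 + 1.1×10⁻⁶×40×300 = 0.4832 mm.
The rigid supports impose zero overall length change; the single axial force P common to all segments must satisfy P Σ Lᵢ/(AᵢEᵢ) = δ_free.
The series flexibility is Σ Lᵢ/(AᵢEᵢ) = 625/(1950×115×10³) + 300/(2075×147×10³) = 3.771×10⁻⁶ mm/N.
Hence P = δ_free / Σ(L/AE) = 0.4832/3.771×10⁻⁶ = 128.1 kN (tensile).
σ_{invar} = P / A = 128100 / 2075 = 61.76 MPa.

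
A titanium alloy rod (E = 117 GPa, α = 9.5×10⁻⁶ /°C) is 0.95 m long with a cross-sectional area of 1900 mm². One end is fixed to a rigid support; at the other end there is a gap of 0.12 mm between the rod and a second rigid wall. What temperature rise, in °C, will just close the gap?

ΔT ≈ 13.3 °C

Contact occurs when the free expansion equals the gap: αΔT L = 0.12 mm.
So ΔT = g/(αL) = 0.12/(9.5×10⁻⁶ × 950) = 13.3 °C.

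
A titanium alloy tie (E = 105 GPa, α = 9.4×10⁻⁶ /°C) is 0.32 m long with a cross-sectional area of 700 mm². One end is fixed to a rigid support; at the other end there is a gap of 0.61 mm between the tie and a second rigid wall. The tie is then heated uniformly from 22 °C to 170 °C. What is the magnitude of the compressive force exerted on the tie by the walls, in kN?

Free thermal elongation = αΔT L = 9.4×10⁻⁶ × 148 × 320 = 0.4452 mm.
Since δ_free = 0.445 mm is less than the 0.61 mm gap, the tie never touches the wall. No axial force develops.

P ≈ 0 kN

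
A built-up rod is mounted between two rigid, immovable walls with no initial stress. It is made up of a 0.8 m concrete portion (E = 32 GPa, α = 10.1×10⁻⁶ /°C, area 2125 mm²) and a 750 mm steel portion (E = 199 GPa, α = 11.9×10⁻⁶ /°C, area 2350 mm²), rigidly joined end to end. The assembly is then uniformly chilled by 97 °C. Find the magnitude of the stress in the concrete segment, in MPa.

With the walls removed the bar would change length by δ_free = Σ αᵢΔT Lᵢ = 10.1×10⁻⁶×97×800 + 11.9×10⁻⁶×97×750 = 1.649 mm.
The walls prevent any net length change, so an axial force P (same in every segment) develops. Compatibility: P · Σ Lᵢ/(AᵢEᵢ) = δ_free.
Σ Lᵢ/(AᵢEᵢ) = 800/(2125×32×10³) + 750/(2350×199×10³) = 1.337×10⁻⁵ mm/N.
So P = 1.649 / 1.337×10⁻⁵ = 123.4 kN, tensile.
σ_{concrete} = P / A = 123400 / 2125 = 58.06 MPa.

σ ≈ 58.1 MPa (tensile)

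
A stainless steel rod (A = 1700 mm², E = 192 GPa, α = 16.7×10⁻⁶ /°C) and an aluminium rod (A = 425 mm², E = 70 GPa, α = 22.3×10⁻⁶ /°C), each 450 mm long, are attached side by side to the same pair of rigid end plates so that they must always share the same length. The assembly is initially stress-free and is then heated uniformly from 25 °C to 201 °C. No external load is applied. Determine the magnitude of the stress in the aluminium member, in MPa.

Equilibrium of a rigid end plate with no external load gives equal and opposite internal forces ±P in the two members. Since α_{aluminium} > α_{stainless steel}, heating drives the aluminium into compression and the stainless steel into tension.
Setting the final lengths equal and cancelling L: (α₁ − α₂)ΔT = P/(A₁E₁) + P/(A₂E₂).
|α₁ − α₂|·ΔT = 5.6×10⁻⁶ × 176 = 0.0009856.
1/(A₁E₁) + 1/(A₂E₂) = 1/(1700×192×10³) + 1/(425×70×10³) = 3.668×10⁻⁸ N⁻¹.
So P = 0.0009856 / 3.668×10⁻⁸ = 26.87 kN.
σ_{aluminium} = P/A₂ = 26870/425 = 63.23 MPa, compressive.

σ ≈ 63.2 MPa (compressive)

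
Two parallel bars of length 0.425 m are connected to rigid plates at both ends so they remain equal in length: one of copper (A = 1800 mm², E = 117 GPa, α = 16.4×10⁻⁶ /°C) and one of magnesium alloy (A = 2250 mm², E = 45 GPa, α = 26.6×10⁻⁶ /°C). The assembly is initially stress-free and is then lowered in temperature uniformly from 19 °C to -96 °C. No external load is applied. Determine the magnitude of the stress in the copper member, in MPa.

σ ≈ 44.6 MPa (compressive)

Equilibrium of a rigid end plate with no external load gives equal and opposite internal forces ±P in the two members. Since α_{magnesium alloy} > α_{copper}, cooling drives the magnesium alloy into tension and the copper into compression.
Equating the net (thermal + elastic) strains gives |α₁ − α₂|·ΔT = P·[1/(A₁E₁) + 1/(A₂E₂)].
|α₁ − α₂|·ΔT = 10.2×10⁻⁶ × 115 = 0.001173.
1/(A₁E₁) + 1/(A₂E₂) = 1/(1800×117×10³) + 1/(2250×45×10³) = 1.462×10⁻⁸ N⁻¹.
P = 0.001173 / 1.462×10⁻⁸ = 80210 N = 80.21 kN.
σ_{copper} = P/A₁ = 80210/1800 = 44.56 MPa, compressive.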